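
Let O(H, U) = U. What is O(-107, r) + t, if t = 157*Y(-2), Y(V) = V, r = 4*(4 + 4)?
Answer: -282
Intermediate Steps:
r = 32 (r = 4*8 = 32)
t = -314 (t = 157*(-2) = -314)
O(-107, r) + t = 32 - 314 = -282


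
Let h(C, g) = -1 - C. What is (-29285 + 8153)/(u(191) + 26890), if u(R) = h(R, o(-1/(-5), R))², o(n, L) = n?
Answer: -10566/31877 ≈ -0.33146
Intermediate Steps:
u(R) = (-1 - R)²
(-29285 + 8153)/(u(191) + 26890) = (-29285 + 8153)/((1 + 191)² + 26890) = -21132/(192² + 26890) = -21132/(36864 + 26890) = -21132/63754 = -21132*1/63754 = -10566/31877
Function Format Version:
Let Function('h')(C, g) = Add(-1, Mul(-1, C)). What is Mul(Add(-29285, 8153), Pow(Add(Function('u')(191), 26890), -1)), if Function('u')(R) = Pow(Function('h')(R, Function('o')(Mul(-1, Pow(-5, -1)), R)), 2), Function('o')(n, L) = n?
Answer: Rational(-10566, 31877) ≈ -0.33146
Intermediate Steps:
Function('u')(R) = Pow(Add(-1, Mul(-1, R)), 2)
Mul(Add(-29285, 8153), Pow(Add(Function('u')(191), 26890), -1)) = Mul(Add(-29285, 8153), Pow(Add(Pow(Add(1, 191), 2), 26890), -1)) = Mul(-21132, Pow(Add(Pow(192, 2), 26890), -1)) = Mul(-21132, Pow(Add(36864, 26890), -1)) = Mul(-21132, Pow(63754, -1)) = Mul(-21132, Rational(1, 63754)) = Rational(-10566, 31877)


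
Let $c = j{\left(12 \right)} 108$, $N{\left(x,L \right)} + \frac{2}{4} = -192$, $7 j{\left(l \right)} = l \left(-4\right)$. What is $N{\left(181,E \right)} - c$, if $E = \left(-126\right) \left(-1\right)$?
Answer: $\frac{7673}{14} \approx 548.07$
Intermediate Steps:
$E = 126$
$j{\left(l \right)} = - \frac{4 l}{7}$ ($j{\left(l \right)} = \frac{l \left(-4\right)}{7} = \frac{\left(-4\right) l}{7} = - \frac{4 l}{7}$)
$N{\left(x,L \right)} = - \frac{385}{2}$ ($N{\left(x,L \right)} = - \frac{1}{2} - 192 = - \frac{385}{2}$)
$c = - \frac{5184}{7}$ ($c = \left(- \frac{4}{7}\right) 12 \cdot 108 = \left(- \frac{48}{7}\right) 108 = - \frac{5184}{7} \approx -740.57$)
$N{\left(181,E \right)} - c = - \frac{385}{2} - - \frac{5184}{7} = - \frac{385}{2} + \frac{5184}{7} = \frac{7673}{14}$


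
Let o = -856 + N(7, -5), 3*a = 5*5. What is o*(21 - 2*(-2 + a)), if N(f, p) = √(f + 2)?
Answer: -21325/3 ≈ -7108.3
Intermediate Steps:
a = 25/3 (a = (5*5)/3 = (⅓)*25 = 25/3 ≈ 8.3333)
N(f, p) = √(2 + f)
o = -853 (o = -856 + √(2 + 7) = -856 + √9 = -856 + 3 = -853)
o*(21 - 2*(-2 + a)) = -853*(21 - 2*(-2 + 25/3)) = -853*(21 - 2*19/3) = -853*(21 - 1*38/3) = -853*(21 - 38/3) = -853*25/3 = -21325/3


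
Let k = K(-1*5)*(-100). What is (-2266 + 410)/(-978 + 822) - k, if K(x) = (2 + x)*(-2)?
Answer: 23864/39 ≈ 611.90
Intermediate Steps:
K(x) = -4 - 2*x
k = -600 (k = (-4 - (-2)*5)*(-100) = (-4 - 2*(-5))*(-100) = (-4 + 10)*(-100) = 6*(-100) = -600)
(-2266 + 410)/(-978 + 822) - k = (-2266 + 410)/(-978 + 822) - 1*(-600) = -1856/(-156) + 600 = -1856*(-1/156) + 600 = 464/39 + 600 = 23864/39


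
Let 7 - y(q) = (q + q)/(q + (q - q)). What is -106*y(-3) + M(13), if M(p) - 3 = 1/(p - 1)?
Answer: -6323/12 ≈ -526.92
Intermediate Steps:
y(q) = 5 (y(q) = 7 - (q + q)/(q + (q - q)) = 7 - 2*q/(q + 0) = 7 - 2*q/q = 7 - 1*2 = 7 - 2 = 5)
M(p) = 3 + 1/(-1 + p) (M(p) = 3 + 1/(p - 1) = 3 + 1/(-1 + p))
-106*y(-3) + M(13) = -106*5 + (-2 + 3*13)/(-1 + 13) = -530 + (-2 + 39)/12 = -530 + (1/12)*37 = -530 + 37/12 = -6323/12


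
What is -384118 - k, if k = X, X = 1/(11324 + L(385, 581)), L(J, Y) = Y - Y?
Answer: -4349752233/11324 ≈ -3.8412e+5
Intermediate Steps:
L(J, Y) = 0
X = 1/11324 (X = 1/(11324 + 0) = 1/11324 ≈ 8.8308e-5)
k = 1/11324 ≈ 8.8308e-5
-384118 - k = -384118 - 1*1/11324 = -384118 - 1/11324 = -4349752233/11324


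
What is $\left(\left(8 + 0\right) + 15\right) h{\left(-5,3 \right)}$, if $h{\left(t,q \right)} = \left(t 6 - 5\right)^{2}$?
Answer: $28175$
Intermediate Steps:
$h{\left(t,q \right)} = \left(-5 + 6 t\right)^{2}$ ($h{\left(t,q \right)} = \left(6 t - 5\right)^{2} = \left(-5 + 6 t\right)^{2}$)
$\left(\left(8 + 0\right) + 15\right) h{\left(-5,3 \right)} = \left(\left(8 + 0\right) + 15\right) \left(-5 + 6 \left(-5\right)\right)^{2} = \left(8 + 15\right) \left(-5 - 30\right)^{2} = 23 \left(-35\right)^{2} = 23 \cdot 1225 = 28175$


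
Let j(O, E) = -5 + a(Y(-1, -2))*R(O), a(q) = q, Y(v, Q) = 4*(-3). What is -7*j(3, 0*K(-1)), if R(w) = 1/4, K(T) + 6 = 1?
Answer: 56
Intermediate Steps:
K(T) = -5 (K(T) = -6 + 1 = -5)
R(w) = ¼
Y(v, Q) = -12
j(O, E) = -8 (j(O, E) = -5 - 12*¼ = -5 - 3 = -8)
-7*j(3, 0*K(-1)) = -7*(-8) = 56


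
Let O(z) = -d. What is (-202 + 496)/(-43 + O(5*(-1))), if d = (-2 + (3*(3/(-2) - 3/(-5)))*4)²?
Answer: -7350/5171 ≈ -1.4214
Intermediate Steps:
d = 4096/25 (d = (-2 + (3*(3*(-½) - 3*(-⅕)))*4)² = (-2 + (3*(-3/2 + ⅗))*4)² = (-2 + (3*(-9/10))*4)² = (-2 - 27/10*4)² = (-2 - 54/5)² = (-64/5)² = 4096/25 ≈ 163.84)
O(z) = -4096/25 (O(z) = -1*4096/25 = -4096/25)
(-202 + 496)/(-43 + O(5*(-1))) = (-202 + 496)/(-43 - 4096/25) = 294/(-5171/25) = 294*(-25/5171) = -7350/5171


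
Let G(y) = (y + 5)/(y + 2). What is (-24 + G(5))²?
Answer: 24964/49 ≈ 509.47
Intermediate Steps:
G(y) = (5 + y)/(2 + y)
(-24 + G(5))² = (-24 + (5 + 5)/(2 + 5))² = (-24 + 10/7)² = (-158/7)² = 24964/49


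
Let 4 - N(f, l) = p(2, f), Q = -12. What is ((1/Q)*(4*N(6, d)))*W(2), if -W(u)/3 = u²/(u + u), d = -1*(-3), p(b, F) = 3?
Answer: 1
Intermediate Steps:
d = 3
N(f, l) = 1 (N(f, l) = 4 - 1*3 = 4 - 3 = 1)
W(u) = -3*u/2 (W(u) = -3*u²/(u + u) = -3*u²/(2*u) = -3*1/(2*u)*u² = -3*u/2)
((1/Q)*(4*N(6, d)))*W(2) = ((1/(-12))*(4*1))*(-3/2*2) = ((1*(-1/12))*4)*(-3) = -1/12*4*(-3) = -⅓*(-3) = 1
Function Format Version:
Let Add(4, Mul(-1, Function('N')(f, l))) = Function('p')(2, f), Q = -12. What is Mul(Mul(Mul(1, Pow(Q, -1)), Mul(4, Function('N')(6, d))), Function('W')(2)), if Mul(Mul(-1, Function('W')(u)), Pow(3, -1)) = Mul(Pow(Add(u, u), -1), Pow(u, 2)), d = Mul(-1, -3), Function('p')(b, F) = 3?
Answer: 1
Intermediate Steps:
d = 3
Function('N')(f, l) = 1 (Function('N')(f, l) = Add(4, Mul(-1, 3)) = Add(4, -3) = 1)
Function('W')(u) = Mul(Rational(-3, 2), u) (Function('W')(u) = Mul(-3, Mul(Pow(Add(u, u), -1), Pow(u, 2))) = Mul(-3, Mul(Pow(Mul(2, u), -1), Pow(u, 2))) = Mul(-3, Mul(Mul(Rational(1, 2), Pow(u, -1)), Pow(u, 2))) = Mul(-3, Mul(Rational(1, 2), u)) = Mul(Rational(-3, 2), u))
Mul(Mul(Mul(1, Pow(Q, -1)), Mul(4, Function('N')(6, d))), Function('W')(2)) = Mul(Mul(Mul(1, Pow(-12, -1)), Mul(4, 1)), Mul(Rational(-3, 2), 2)) = Mul(Mul(Mul(1, Rational(-1, 12)), 4), -3) = Mul(Mul(Rational(-1, 12), 4), -3) = Mul(Rational(-1, 3), -3) = 1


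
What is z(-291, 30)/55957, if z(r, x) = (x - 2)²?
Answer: 784/55957 ≈ 0.014011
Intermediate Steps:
z(r, x) = (-2 + x)²
z(-291, 30)/55957 = (-2 + 30)²/55957 = 28²*(1/55957) = 784*(1/55957) = 784/55957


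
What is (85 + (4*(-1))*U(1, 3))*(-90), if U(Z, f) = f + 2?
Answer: -5850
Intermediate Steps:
U(Z, f) = 2 + f
(85 + (4*(-1))*U(1, 3))*(-90) = (85 + (4*(-1))*(2 + 3))*(-90) = (85 - 4*5)*(-90) = (85 - 20)*(-90) = 65*(-90) = -5850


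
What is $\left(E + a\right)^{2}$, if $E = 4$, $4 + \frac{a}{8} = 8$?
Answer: $1296$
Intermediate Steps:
$a = 32$ ($a = -32 + 8 \cdot 8 = -32 + 64 = 32$)
$\left(E + a\right)^{2} = \left(4 + 32\right)^{2} = 36^{2} = 1296$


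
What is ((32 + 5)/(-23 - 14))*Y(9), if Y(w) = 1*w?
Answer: -9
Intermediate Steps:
Y(w) = w
((32 + 5)/(-23 - 14))*Y(9) = ((32 + 5)/(-23 - 14))*9 = (37/(-37))*9 = (37*(-1/37))*9 = -1*9 = -9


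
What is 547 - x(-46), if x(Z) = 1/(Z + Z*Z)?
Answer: 1132289/2070 ≈ 547.00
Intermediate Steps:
x(Z) = 1/(Z + Z**2)
547 - x(-46) = 547 - 1/((-46)*(1 - 46)) = 547 - (-1)/(46*(-45)) = 547 - (-1)*(-1)/(46*45) = 547 - 1*1/2070 = 547 - 1/2070 = 1132289/2070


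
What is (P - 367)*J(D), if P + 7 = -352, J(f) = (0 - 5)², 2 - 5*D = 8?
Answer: -18150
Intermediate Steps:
D = -6/5 (D = ⅖ - ⅕*8 = ⅖ - 8/5 = -6/5 ≈ -1.2000)
J(f) = 25 (J(f) = (-5)² = 25)
P = -359 (P = -7 - 352 = -359)
(P - 367)*J(D) = (-359 - 367)*25 = -726*25 = -18150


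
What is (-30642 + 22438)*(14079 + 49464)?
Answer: -521306772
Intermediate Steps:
(-30642 + 22438)*(14079 + 49464) = -8204*63543 = -521306772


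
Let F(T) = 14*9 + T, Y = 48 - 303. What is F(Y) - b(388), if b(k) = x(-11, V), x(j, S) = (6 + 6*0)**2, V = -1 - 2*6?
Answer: -165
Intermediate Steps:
Y = -255
V = -13 (V = -1 - 12 = -13)
x(j, S) = 36 (x(j, S) = (6 + 0)**2 = 6**2 = 36)
b(k) = 36
F(T) = 126 + T
F(Y) - b(388) = (126 - 255) - 1*36 = -129 - 36 = -165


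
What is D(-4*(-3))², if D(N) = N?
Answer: 144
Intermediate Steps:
D(-4*(-3))² = (-4*(-3))² = 12² = 144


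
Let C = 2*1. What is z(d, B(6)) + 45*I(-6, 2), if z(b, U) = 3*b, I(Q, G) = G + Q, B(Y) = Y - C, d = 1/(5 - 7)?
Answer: -363/2 ≈ -181.50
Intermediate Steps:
C = 2
d = -½ (d = 1/(-2) = -½ ≈ -0.50000)
B(Y) = -2 + Y (B(Y) = Y - 1*2 = Y - 2 = -2 + Y)
z(d, B(6)) + 45*I(-6, 2) = 3*(-½) + 45*(2 - 6) = -3/2 + 45*(-4) = -3/2 - 180 = -363/2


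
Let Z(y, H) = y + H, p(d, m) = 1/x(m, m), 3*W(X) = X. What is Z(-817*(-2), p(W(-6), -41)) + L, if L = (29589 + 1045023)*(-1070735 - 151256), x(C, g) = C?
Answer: -53839813825179/41 ≈ -1.3132e+12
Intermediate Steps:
W(X) = X/3
L = -1313166192492 (L = 1074612*(-1221991) = -1313166192492)
p(d, m) = 1/m
Z(y, H) = H + y
Z(-817*(-2), p(W(-6), -41)) + L = (1/(-41) - 817*(-2)) - 1313166192492 = (-1/41 + 1634) - 1313166192492 = 66993/41 - 1313166192492 = -53839813825179/41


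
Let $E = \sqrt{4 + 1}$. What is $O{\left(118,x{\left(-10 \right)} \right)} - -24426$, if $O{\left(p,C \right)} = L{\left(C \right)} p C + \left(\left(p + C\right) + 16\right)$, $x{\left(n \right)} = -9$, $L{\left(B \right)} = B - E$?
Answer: $34109 + 1062 \sqrt{5} \approx 36484.0$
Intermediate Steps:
$E = \sqrt{5} \approx 2.2361$
$L{\left(B \right)} = B - \sqrt{5}$
$O{\left(p,C \right)} = 16 + C + p + C p \left(C - \sqrt{5}\right)$ ($O{\left(p,C \right)} = \left(C - \sqrt{5}\right) p C + \left(\left(p + C\right) + 16\right) = p \left(C - \sqrt{5}\right) C + \left(\left(C + p\right) + 16\right) = C p \left(C - \sqrt{5}\right) + \left(16 + C + p\right) = 16 + C + p + C p \left(C - \sqrt{5}\right)$)
$O{\left(118,x{\left(-10 \right)} \right)} - -24426 = \left(16 - 9 + 118 - 1062 \left(-9 - \sqrt{5}\right)\right) - -24426 = \left(16 - 9 + 118 + \left(9558 + 1062 \sqrt{5}\right)\right) + 24426 = \left(9683 + 1062 \sqrt{5}\right) + 24426 = 34109 + 1062 \sqrt{5}$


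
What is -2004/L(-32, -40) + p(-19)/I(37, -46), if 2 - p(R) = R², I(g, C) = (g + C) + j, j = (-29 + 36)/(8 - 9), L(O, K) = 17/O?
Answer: 1032151/272 ≈ 3794.7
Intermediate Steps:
j = -7 (j = 7/(-1) = 7*(-1) = -7)
I(g, C) = -7 + C + g (I(g, C) = (g + C) - 7 = (C + g) - 7 = -7 + C + g)
p(R) = 2 - R²
-2004/L(-32, -40) + p(-19)/I(37, -46) = -2004/(17/(-32)) + (2 - 1*(-19)²)/(-7 - 46 + 37) = -2004/(17*(-1/32)) + (2 - 1*361)/(-16) = -2004/(-17/32) + (2 - 361)*(-1/16) = -2004*(-32/17) - 359*(-1/16) = 64128/17 + 359/16 = 1032151/272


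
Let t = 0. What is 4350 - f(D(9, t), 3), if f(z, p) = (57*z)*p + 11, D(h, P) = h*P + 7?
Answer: 3142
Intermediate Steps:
D(h, P) = 7 + P*h (D(h, P) = P*h + 7 = 7 + P*h)
f(z, p) = 11 + 57*p*z (f(z, p) = 57*p*z + 11 = 11 + 57*p*z)
4350 - f(D(9, t), 3) = 4350 - (11 + 57*3*(7 + 0*9)) = 4350 - (11 + 57*3*(7 + 0)) = 4350 - (11 + 57*3*7) = 4350 - (11 + 1197) = 4350 - 1*1208 = 4350 - 1208 = 3142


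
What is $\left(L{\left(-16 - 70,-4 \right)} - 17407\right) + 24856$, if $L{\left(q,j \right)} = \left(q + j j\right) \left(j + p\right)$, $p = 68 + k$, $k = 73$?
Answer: $-2141$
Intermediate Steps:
$p = 141$ ($p = 68 + 73 = 141$)
$L{\left(q,j \right)} = \left(141 + j\right) \left(q + j^{2}\right)$ ($L{\left(q,j \right)} = \left(q + j j\right) \left(j + 141\right) = \left(q + j^{2}\right) \left(141 + j\right) = \left(141 + j\right) \left(q + j^{2}\right)$)
$\left(L{\left(-16 - 70,-4 \right)} - 17407\right) + 24856 = \left(\left(\left(-4\right)^{3} + 141 \left(-16 - 70\right) + 141 \left(-4\right)^{2} - 4 \left(-16 - 70\right)\right) - 17407\right) + 24856 = \left(\left(-64 + 141 \left(-16 - 70\right) + 141 \cdot 16 - 4 \left(-16 - 70\right)\right) - 17407\right) + 24856 = \left(\left(-64 + 141 \left(-86\right) + 2256 - -344\right) - 17407\right) + 24856 = \left(\left(-64 - 12126 + 2256 + 344\right) - 17407\right) + 24856 = \left(-9590 - 17407\right) + 24856 = -26997 + 24856 = -2141$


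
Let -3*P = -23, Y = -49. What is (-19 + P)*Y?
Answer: 1666/3 ≈ 555.33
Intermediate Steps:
P = 23/3 (P = -1/3*(-23) = 23/3 ≈ 7.6667)
(-19 + P)*Y = (-19 + 23/3)*(-49) = -34/3*(-49) = 1666/3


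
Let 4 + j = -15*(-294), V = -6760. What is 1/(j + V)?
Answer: -1/2354 ≈ -0.00042481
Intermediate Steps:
j = 4406 (j = -4 - 15*(-294) = -4 + 4410 = 4406)
1/(j + V) = 1/(4406 - 6760) = 1/(-2354) = -1/2354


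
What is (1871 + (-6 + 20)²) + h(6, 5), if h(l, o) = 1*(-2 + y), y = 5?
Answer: 2070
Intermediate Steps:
h(l, o) = 3 (h(l, o) = 1*(-2 + 5) = 1*3 = 3)
(1871 + (-6 + 20)²) + h(6, 5) = (1871 + (-6 + 20)²) + 3 = (1871 + 14²) + 3 = (1871 + 196) + 3 = 2067 + 3 = 2070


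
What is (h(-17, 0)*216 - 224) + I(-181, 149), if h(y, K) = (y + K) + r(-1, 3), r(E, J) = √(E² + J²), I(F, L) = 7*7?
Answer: -3847 + 216*√10 ≈ -3163.9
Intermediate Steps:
I(F, L) = 49
h(y, K) = K + y + √10 (h(y, K) = (y + K) + √((-1)² + 3²) = (K + y) + √(1 + 9) = (K + y) + √10 = K + y + √10)
(h(-17, 0)*216 - 224) + I(-181, 149) = ((0 - 17 + √10)*216 - 224) + 49 = ((-17 + √10)*216 - 224) + 49 = ((-3672 + 216*√10) - 224) + 49 = (-3896 + 216*√10) + 49 = -3847 + 216*√10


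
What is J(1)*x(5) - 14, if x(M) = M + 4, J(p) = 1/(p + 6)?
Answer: -89/7 ≈ -12.714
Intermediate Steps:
J(p) = 1/(6 + p)
x(M) = 4 + M
J(1)*x(5) - 14 = (4 + 5)/(6 + 1) - 14 = 9/7 - 14 = -89/7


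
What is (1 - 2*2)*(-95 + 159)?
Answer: -192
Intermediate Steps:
(1 - 2*2)*(-95 + 159) = (1 - 4)*64 = -3*64 = -192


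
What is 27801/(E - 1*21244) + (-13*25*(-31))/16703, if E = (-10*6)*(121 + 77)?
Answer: -130635803/553270172 ≈ -0.23612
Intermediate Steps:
E = -11880 (E = -60*198 = -11880)
27801/(E - 1*21244) + (-13*25*(-31))/16703 = 27801/(-11880 - 1*21244) + (-13*25*(-31))/16703 = 27801/(-11880 - 21244) - 325*(-31)*(1/16703) = 27801/(-33124) + 10075*(1/16703) = 27801*(-1/33124) + 10075/16703 = -27801/33124 + 10075/16703 = -130635803/553270172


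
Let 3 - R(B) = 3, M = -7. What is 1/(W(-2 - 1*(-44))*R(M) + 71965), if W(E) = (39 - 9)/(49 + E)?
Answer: 1/71965 ≈ 1.3896e-5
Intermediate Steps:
W(E) = 30/(49 + E)
R(B) = 0 (R(B) = 3 - 1*3 = 3 - 3 = 0)
1/(W(-2 - 1*(-44))*R(M) + 71965) = 1/((30/(49 + (-2 - 1*(-44))))*0 + 71965) = 1/((30/(49 + (-2 + 44)))*0 + 71965) = 1/((30/(49 + 42))*0 + 71965) = 1/((30/91)*0 + 71965) = 1/(0 + 71965) = 1/71965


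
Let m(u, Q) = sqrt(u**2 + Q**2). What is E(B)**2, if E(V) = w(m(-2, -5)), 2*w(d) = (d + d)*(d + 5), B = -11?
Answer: 1566 + 290*sqrt(29) ≈ 3127.7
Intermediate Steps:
m(u, Q) = sqrt(Q**2 + u**2)
w(d) = d*(5 + d) (w(d) = ((d + d)*(d + 5))/2 = ((2*d)*(5 + d))/2 = (2*d*(5 + d))/2 = d*(5 + d))
E(V) = sqrt(29)*(5 + sqrt(29)) (E(V) = sqrt((-5)**2 + (-2)**2)*(5 + sqrt((-5)**2 + (-2)**2)) = sqrt(25 + 4)*(5 + sqrt(25 + 4)) = sqrt(29)*(5 + sqrt(29)))
E(B)**2 = (29 + 5*sqrt(29))**2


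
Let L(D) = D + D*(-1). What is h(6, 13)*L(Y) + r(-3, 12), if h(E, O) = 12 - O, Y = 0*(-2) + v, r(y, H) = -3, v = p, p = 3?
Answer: -3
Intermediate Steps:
v = 3
Y = 3 (Y = 0*(-2) + 3 = 0 + 3 = 3)
L(D) = 0 (L(D) = D - D = 0)
h(6, 13)*L(Y) + r(-3, 12) = (12 - 1*13)*0 - 3 = (12 - 13)*0 - 3 = -1*0 - 3 = 0 - 3 = -3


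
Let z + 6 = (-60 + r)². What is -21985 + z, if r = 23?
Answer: -20622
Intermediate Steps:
z = 1363 (z = -6 + (-60 + 23)² = -6 + (-37)² = -6 + 1369 = 1363)
-21985 + z = -21985 + 1363 = -20622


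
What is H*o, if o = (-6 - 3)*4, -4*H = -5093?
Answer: -45837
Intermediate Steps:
H = 5093/4 (H = -1/4*(-5093) = 5093/4 ≈ 1273.3)
o = -36 (o = -9*4 = -36)
H*o = (5093/4)*(-36) = -45837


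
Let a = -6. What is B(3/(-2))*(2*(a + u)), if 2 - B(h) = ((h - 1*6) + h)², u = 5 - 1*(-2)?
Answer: -158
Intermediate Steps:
u = 7 (u = 5 + 2 = 7)
B(h) = 2 - (-6 + 2*h)² (B(h) = 2 - ((h - 1*6) + h)² = 2 - ((h - 6) + h)² = 2 - ((-6 + h) + h)² = 2 - (-6 + 2*h)²)
B(3/(-2))*(2*(a + u)) = (2 - 4*(-3 + 3/(-2))²)*(2*(-6 + 7)) = (2 - 4*(-3 + 3*(-½))²)*(2*1) = (2 - 4*(-3 - 3/2)²)*2 = (2 - 4*(-9/2)²)*2 = (2 - 4*81/4)*2 = (2 - 81)*2 = -79*2 = -158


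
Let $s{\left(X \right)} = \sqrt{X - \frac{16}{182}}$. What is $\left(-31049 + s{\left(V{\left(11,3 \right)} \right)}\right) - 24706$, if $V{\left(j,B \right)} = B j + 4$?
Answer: $-55755 + \frac{\sqrt{305669}}{91} \approx -55749.0$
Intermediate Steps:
$V{\left(j,B \right)} = 4 + B j$
$s{\left(X \right)} = \sqrt{- \frac{8}{91} + X}$ ($s{\left(X \right)} = \sqrt{X - \frac{8}{91}} = \sqrt{- \frac{8}{91} + X}$)
$\left(-31049 + s{\left(V{\left(11,3 \right)} \right)}\right) - 24706 = \left(-31049 + \frac{\sqrt{-728 + 8281 \left(4 + 3 \cdot 11\right)}}{91}\right) - 24706 = \left(-31049 + \frac{\sqrt{-728 + 8281 \left(4 + 33\right)}}{91}\right) - 24706 = \left(-31049 + \frac{\sqrt{-728 + 8281 \cdot 37}}{91}\right) - 24706 = \left(-31049 + \frac{\sqrt{-728 + 306397}}{91}\right) - 24706 = \left(-31049 + \frac{\sqrt{305669}}{91}\right) - 24706 = -55755 + \frac{\sqrt{305669}}{91}$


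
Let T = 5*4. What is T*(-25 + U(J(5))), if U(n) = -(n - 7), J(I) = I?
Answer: -460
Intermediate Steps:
T = 20
U(n) = 7 - n (U(n) = -(-7 + n) = 7 - n)
T*(-25 + U(J(5))) = 20*(-25 + (7 - 1*5)) = 20*(-25 + (7 - 5)) = 20*(-25 + 2) = 20*(-23) = -460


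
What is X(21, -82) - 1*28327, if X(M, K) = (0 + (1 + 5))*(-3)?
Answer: -28345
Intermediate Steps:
X(M, K) = -18 (X(M, K) = (0 + 6)*(-3) = 6*(-3) = -18)
X(21, -82) - 1*28327 = -18 - 1*28327 = -18 - 28327 = -28345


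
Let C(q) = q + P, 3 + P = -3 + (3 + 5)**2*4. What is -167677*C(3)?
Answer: -42422281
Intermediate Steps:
P = 250 (P = -3 + (-3 + (3 + 5)**2*4) = -3 + (-3 + 8**2*4) = -3 + (-3 + 64*4) = -3 + (-3 + 256) = -3 + 253 = 250)
C(q) = 250 + q (C(q) = q + 250 = 250 + q)
-167677*C(3) = -167677*(250 + 3) = -167677*253 = -42422281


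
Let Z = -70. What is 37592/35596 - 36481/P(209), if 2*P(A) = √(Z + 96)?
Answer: 9398/8899 - 36481*√26/13 ≈ -14308.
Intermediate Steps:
P(A) = √26/2 (P(A) = √(-70 + 96)/2 = √26/2)
37592/35596 - 36481/P(209) = 37592/35596 - 36481*√26/13 = 37592*(1/35596) - 36481*√26/13 = 9398/8899 - 36481*√26/13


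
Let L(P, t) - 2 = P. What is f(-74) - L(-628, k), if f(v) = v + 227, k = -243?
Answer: 779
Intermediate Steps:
L(P, t) = 2 + P
f(v) = 227 + v
f(-74) - L(-628, k) = (227 - 74) - (2 - 628) = 153 - 1*(-626) = 153 + 626 = 779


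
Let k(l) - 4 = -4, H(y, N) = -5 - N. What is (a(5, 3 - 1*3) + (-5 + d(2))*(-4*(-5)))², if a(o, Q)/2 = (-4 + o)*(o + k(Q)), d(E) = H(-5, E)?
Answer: 52900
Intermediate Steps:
d(E) = -5 - E
k(l) = 0 (k(l) = 4 - 4 = 0)
a(o, Q) = 2*o*(-4 + o) (a(o, Q) = 2*((-4 + o)*(o + 0)) = 2*((-4 + o)*o) = 2*(o*(-4 + o)) = 2*o*(-4 + o))
(a(5, 3 - 1*3) + (-5 + d(2))*(-4*(-5)))² = (2*5*(-4 + 5) + (-5 + (-5 - 1*2))*(-4*(-5)))² = (2*5*1 + (-5 + (-5 - 2))*20)² = (10 + (-5 - 7)*20)² = (10 - 12*20)² = (10 - 240)² = (-230)² = 52900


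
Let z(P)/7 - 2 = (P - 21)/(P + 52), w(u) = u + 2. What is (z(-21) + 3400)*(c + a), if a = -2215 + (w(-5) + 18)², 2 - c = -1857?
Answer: -13825740/31 ≈ -4.4599e+5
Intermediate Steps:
w(u) = 2 + u
z(P) = 14 + 7*(-21 + P)/(52 + P) (z(P) = 14 + 7*((P - 21)/(P + 52)) = 14 + 7*((-21 + P)/(52 + P)) = 14 + 7*(-21 + P)/(52 + P))
c = 1859 (c = 2 - 1*(-1857) = 2 + 1857 = 1859)
a = -1990 (a = -2215 + ((2 - 5) + 18)² = -2215 + (-3 + 18)² = -2215 + 15² = -2215 + 225 = -1990)
(z(-21) + 3400)*(c + a) = (7*(83 + 3*(-21))/(52 - 21) + 3400)*(1859 - 1990) = (7*(83 - 63)/31 + 3400)*(-131) = (7*(1/31)*20 + 3400)*(-131) = (140/31 + 3400)*(-131) = (105540/31)*(-131) = -13825740/31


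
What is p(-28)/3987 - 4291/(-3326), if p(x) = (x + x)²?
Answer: 27538553/13260762 ≈ 2.0767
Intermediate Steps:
p(x) = 4*x² (p(x) = (2*x)² = 4*x²)
p(-28)/3987 - 4291/(-3326) = (4*(-28)²)/3987 - 4291/(-3326) = (4*784)*(1/3987) - 4291*(-1/3326) = 3136*(1/3987) + 4291/3326 = 3136/3987 + 4291/3326 = 27538553/13260762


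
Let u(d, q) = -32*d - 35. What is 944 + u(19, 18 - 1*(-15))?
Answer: 301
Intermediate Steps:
u(d, q) = -35 - 32*d
944 + u(19, 18 - 1*(-15)) = 944 + (-35 - 32*19) = 944 + (-35 - 608) = 944 - 643 = 301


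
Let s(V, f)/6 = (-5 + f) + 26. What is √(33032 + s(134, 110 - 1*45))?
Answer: 2*√8387 ≈ 183.16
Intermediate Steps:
s(V, f) = 126 + 6*f (s(V, f) = 6*((-5 + f) + 26) = 6*(21 + f) = 126 + 6*f)
√(33032 + s(134, 110 - 1*45)) = √(33032 + (126 + 6*(110 - 1*45))) = √(33032 + (126 + 6*(110 - 45))) = √(33032 + (126 + 6*65)) = √(33032 + (126 + 390)) = √(33032 + 516) = √33548 = 2*√8387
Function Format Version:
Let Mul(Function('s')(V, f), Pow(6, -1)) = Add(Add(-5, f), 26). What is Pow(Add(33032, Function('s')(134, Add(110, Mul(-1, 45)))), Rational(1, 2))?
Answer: Mul(2, Pow(8387, Rational(1, 2))) ≈ 183.16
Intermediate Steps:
Function('s')(V, f) = Add(126, Mul(6, f)) (Function('s')(V, f) = Mul(6, Add(Add(-5, f), 26)) = Mul(6, Add(21, f)) = Add(126, Mul(6, f)))
Pow(Add(33032, Function('s')(134, Add(110, Mul(-1, 45)))), Rational(1, 2)) = Pow(Add(33032, Add(126, Mul(6, Add(110, Mul(-1, 45))))), Rational(1, 2)) = Pow(Add(33032, Add(126, Mul(6, Add(110, -45)))), Rational(1, 2)) = Pow(Add(33032, Add(126, Mul(6, 65))), Rational(1, 2)) = Pow(Add(33032, Add(126, 390)), Rational(1, 2)) = Pow(Add(33032, 516), Rational(1, 2)) = Pow(33548, Rational(1, 2)) = Mul(2, Pow(8387, Rational(1, 2)))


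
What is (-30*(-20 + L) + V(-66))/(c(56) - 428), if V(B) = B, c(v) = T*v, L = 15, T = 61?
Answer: 7/249 ≈ 0.028112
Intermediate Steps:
c(v) = 61*v
(-30*(-20 + L) + V(-66))/(c(56) - 428) = (-30*(-20 + 15) - 66)/(61*56 - 428) = (-30*(-5) - 66)/(3416 - 428) = (150 - 66)/2988 = 84*(1/2988) = 7/249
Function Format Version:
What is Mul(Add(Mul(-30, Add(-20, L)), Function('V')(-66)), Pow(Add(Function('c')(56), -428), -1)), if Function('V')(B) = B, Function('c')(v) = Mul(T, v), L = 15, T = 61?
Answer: Rational(7, 249) ≈ 0.028112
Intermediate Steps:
Function('c')(v) = Mul(61, v)
Mul(Add(Mul(-30, Add(-20, L)), Function('V')(-66)), Pow(Add(Function('c')(56), -428), -1)) = Mul(Add(Mul(-30, Add(-20, 15)), -66), Pow(Add(Mul(61, 56), -428), -1)) = Mul(Add(Mul(-30, -5), -66), Pow(Add(3416, -428), -1)) = Mul(Add(150, -66), Pow(2988, -1)) = Mul(84, Rational(1, 2988)) = Rational(7, 249)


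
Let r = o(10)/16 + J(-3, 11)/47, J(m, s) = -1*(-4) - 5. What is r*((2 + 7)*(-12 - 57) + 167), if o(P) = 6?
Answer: -30191/188 ≈ -160.59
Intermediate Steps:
J(m, s) = -1 (J(m, s) = 4 - 5 = -1)
r = 133/376 (r = 6/16 - 1/47 = 6*(1/16) - 1*1/47 = 3/8 - 1/47 = 133/376 ≈ 0.35372)
r*((2 + 7)*(-12 - 57) + 167) = 133*((2 + 7)*(-12 - 57) + 167)/376 = 133*(9*(-69) + 167)/376 = 133*(-621 + 167)/376 = (133/376)*(-454) = -30191/188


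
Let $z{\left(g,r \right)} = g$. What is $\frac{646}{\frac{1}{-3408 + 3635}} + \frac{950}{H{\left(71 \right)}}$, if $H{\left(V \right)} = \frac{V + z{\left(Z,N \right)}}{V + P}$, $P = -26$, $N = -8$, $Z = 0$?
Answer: $\frac{10454332}{71} \approx 1.4724 \cdot 10^{5}$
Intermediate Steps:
$H{\left(V \right)} = \frac{V}{-26 + V}$ ($H{\left(V \right)} = \frac{V + 0}{V - 26} = \frac{V}{-26 + V}$)
$\frac{646}{\frac{1}{-3408 + 3635}} + \frac{950}{H{\left(71 \right)}} = \frac{646}{\frac{1}{-3408 + 3635}} + \frac{950}{71 \frac{1}{-26 + 71}} = \frac{646}{\frac{1}{227}} + \frac{950}{71 \cdot \frac{1}{45}} = 646 \frac{1}{\frac{1}{227}} + \frac{950}{71 \cdot \frac{1}{45}} = 646 \cdot 227 + \frac{950}{\frac{71}{45}} = 146642 + 950 \cdot \frac{45}{71} = 146642 + \frac{42750}{71} = \frac{10454332}{71}$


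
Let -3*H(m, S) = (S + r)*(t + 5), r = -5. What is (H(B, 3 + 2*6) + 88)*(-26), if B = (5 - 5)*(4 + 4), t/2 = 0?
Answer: -5564/3 ≈ -1854.7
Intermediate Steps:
t = 0 (t = 2*0 = 0)
B = 0 (B = 0*8 = 0)
H(m, S) = 25/3 - 5*S/3 (H(m, S) = -(S - 5)*(0 + 5)/3 = -(-5 + S)*5/3 = -(-25 + 5*S)/3 = 25/3 - 5*S/3)
(H(B, 3 + 2*6) + 88)*(-26) = ((25/3 - 5*(3 + 2*6)/3) + 88)*(-26) = ((25/3 - 5*(3 + 12)/3) + 88)*(-26) = ((25/3 - 5/3*15) + 88)*(-26) = ((25/3 - 25) + 88)*(-26) = (-50/3 + 88)*(-26) = (214/3)*(-26) = -5564/3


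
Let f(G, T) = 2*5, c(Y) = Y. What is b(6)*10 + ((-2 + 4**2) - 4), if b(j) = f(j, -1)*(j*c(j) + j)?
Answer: 4210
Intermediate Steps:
f(G, T) = 10
b(j) = 10*j + 10*j**2 (b(j) = 10*(j*j + j) = 10*(j**2 + j) = 10*(j + j**2) = 10*j + 10*j**2)
b(6)*10 + ((-2 + 4**2) - 4) = (10*6*(1 + 6))*10 + ((-2 + 4**2) - 4) = (10*6*7)*10 + ((-2 + 16) - 4) = 420*10 + (14 - 4) = 4200 + 10 = 4210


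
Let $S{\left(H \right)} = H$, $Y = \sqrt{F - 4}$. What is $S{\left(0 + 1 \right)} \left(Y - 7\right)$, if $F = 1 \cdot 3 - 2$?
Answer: $-7 + i \sqrt{3} \approx -7.0 + 1.732 i$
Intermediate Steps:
$F = 1$ ($F = 3 - 2 = 1$)
$Y = i \sqrt{3}$ ($Y = \sqrt{1 - 4} = \sqrt{-3} = i \sqrt{3} \approx 1.732 i$)
$S{\left(0 + 1 \right)} \left(Y - 7\right) = \left(0 + 1\right) \left(i \sqrt{3} - 7\right) = 1 \left(-7 + i \sqrt{3}\right) = -7 + i \sqrt{3}$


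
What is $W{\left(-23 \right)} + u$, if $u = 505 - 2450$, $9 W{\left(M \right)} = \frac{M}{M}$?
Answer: $- \frac{17504}{9} \approx -1944.9$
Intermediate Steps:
$W{\left(M \right)} = \frac{1}{9}$ ($W{\left(M \right)} = \frac{M \frac{1}{M}}{9} = \frac{1}{9} \cdot 1 = \frac{1}{9}$)
$u = -1945$
$W{\left(-23 \right)} + u = \frac{1}{9} - 1945 = - \frac{17504}{9}$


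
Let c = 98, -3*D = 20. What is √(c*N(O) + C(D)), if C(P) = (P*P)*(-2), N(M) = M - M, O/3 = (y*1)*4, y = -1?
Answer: 20*I*√2/3 ≈ 9.4281*I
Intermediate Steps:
O = -12 (O = 3*(-1*1*4) = 3*(-1*4) = 3*(-4) = -12)
D = -20/3 (D = -⅓*20 = -20/3 ≈ -6.6667)
N(M) = 0
C(P) = -2*P² (C(P) = P²*(-2) = -2*P²)
√(c*N(O) + C(D)) = √(98*0 - 2*(-20/3)²) = √(0 - 2*400/9) = √(0 - 800/9) = √(-800/9) = 20*I*√2/3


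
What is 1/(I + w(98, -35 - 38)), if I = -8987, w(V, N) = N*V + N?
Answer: -1/16214 ≈ -6.1675e-5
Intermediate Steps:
w(V, N) = N + N*V
1/(I + w(98, -35 - 38)) = 1/(-8987 + (-35 - 38)*(1 + 98)) = 1/(-8987 - 73*99) = 1/(-8987 - 7227) = 1/(-16214) = -1/16214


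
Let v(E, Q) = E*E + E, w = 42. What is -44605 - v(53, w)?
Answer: -47467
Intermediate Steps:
v(E, Q) = E + E² (v(E, Q) = E² + E = E + E²)
-44605 - v(53, w) = -44605 - 53*(1 + 53) = -44605 - 53*54 = -44605 - 1*2862 = -44605 - 2862 = -47467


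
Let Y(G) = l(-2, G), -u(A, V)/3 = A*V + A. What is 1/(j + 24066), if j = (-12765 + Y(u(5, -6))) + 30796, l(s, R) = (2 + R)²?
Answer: 1/48026 ≈ 2.0822e-5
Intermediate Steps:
u(A, V) = -3*A - 3*A*V (u(A, V) = -3*(A*V + A) = -3*(A + A*V) = -3*A - 3*A*V)
Y(G) = (2 + G)²
j = 23960 (j = (-12765 + (2 - 3*5*(1 - 6))²) + 30796 = (-12765 + (2 - 3*5*(-5))²) + 30796 = (-12765 + (2 + 75)²) + 30796 = (-12765 + 77²) + 30796 = (-12765 + 5929) + 30796 = -6836 + 30796 = 23960)
1/(j + 24066) = 1/(23960 + 24066) = 1/48026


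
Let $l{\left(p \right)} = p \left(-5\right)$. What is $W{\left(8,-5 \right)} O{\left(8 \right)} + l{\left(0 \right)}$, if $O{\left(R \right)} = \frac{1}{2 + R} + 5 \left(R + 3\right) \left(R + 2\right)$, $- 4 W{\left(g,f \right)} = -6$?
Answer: $\frac{16503}{20} \approx 825.15$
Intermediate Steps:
$l{\left(p \right)} = - 5 p$
$W{\left(g,f \right)} = \frac{3}{2}$ ($W{\left(g,f \right)} = \left(- \frac{1}{4}\right) \left(-6\right) = \frac{3}{2}$)
$O{\left(R \right)} = \frac{1}{2 + R} + 5 \left(2 + R\right) \left(3 + R\right)$ ($O{\left(R \right)} = \frac{1}{2 + R} + 5 \left(3 + R\right) \left(2 + R\right) = \frac{1}{2 + R} + 5 \left(2 + R\right) \left(3 + R\right)$)
$W{\left(8,-5 \right)} O{\left(8 \right)} + l{\left(0 \right)} = \frac{3 \frac{1 + 5 \left(2 + 8\right) \left(6 + 8^{2} + 5 \cdot 8\right)}{2 + 8}}{2} - 0 = \frac{3 \frac{1 + 5 \cdot 10 \left(6 + 64 + 40\right)}{10}}{2} + 0 = \frac{3 \frac{1 + 5 \cdot 10 \cdot 110}{10}}{2} + 0 = \frac{3 \frac{1 + 5500}{10}}{2} + 0 = \frac{3 \cdot \frac{1}{10} \cdot 5501}{2} + 0 = \frac{3}{2} \cdot \frac{5501}{10} + 0 = \frac{16503}{20} + 0 = \frac{16503}{20}$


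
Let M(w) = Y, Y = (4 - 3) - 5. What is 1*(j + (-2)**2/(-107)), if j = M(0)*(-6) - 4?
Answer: 2136/107 ≈ 19.963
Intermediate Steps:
Y = -4 (Y = 1 - 5 = -4)
M(w) = -4
j = 20 (j = -4*(-6) - 4 = 24 - 4 = 20)
1*(j + (-2)**2/(-107)) = 1*(20 + (-2)**2/(-107)) = 1*(20 + 4*(-1/107)) = 1*(20 - 4/107) = 1*(2136/107) = 2136/107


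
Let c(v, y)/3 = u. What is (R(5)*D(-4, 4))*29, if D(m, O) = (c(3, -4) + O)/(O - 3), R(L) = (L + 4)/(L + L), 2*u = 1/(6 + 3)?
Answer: 435/4 ≈ 108.75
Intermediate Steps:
u = 1/18 (u = 1/(2*(6 + 3)) = (½)/9 = (½)*(⅑) = 1/18 ≈ 0.055556)
R(L) = (4 + L)/(2*L) (R(L) = (4 + L)/((2*L)) = (4 + L)*(1/(2*L)) = (4 + L)/(2*L))
c(v, y) = ⅙ (c(v, y) = 3*(1/18) = ⅙)
D(m, O) = (⅙ + O)/(-3 + O) (D(m, O) = (⅙ + O)/(O - 3) = (⅙ + O)/(-3 + O))
(R(5)*D(-4, 4))*29 = (((½)*(4 + 5)/5)*((⅙ + 4)/(-3 + 4)))*29 = (((½)*(⅕)*9)*((25/6)/1))*29 = (9*(1*(25/6))/10)*29 = ((9/10)*(25/6))*29 = (15/4)*29 = 435/4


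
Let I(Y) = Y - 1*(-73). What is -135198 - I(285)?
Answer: -135556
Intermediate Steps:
I(Y) = 73 + Y (I(Y) = Y + 73 = 73 + Y)
-135198 - I(285) = -135198 - (73 + 285) = -135198 - 1*358 = -135198 - 358 = -135556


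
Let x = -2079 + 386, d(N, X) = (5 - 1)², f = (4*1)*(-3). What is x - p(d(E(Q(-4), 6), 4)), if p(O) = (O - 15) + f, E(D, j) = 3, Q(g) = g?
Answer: -1682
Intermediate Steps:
f = -12 (f = 4*(-3) = -12)
d(N, X) = 16 (d(N, X) = 4² = 16)
p(O) = -27 + O (p(O) = (O - 15) - 12 = (-15 + O) - 12 = -27 + O)
x = -1693
x - p(d(E(Q(-4), 6), 4)) = -1693 - (-27 + 16) = -1693 - 1*(-11) = -1693 + 11 = -1682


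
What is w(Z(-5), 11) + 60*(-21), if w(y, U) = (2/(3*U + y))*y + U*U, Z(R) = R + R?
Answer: -26217/23 ≈ -1139.9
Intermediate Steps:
Z(R) = 2*R
w(y, U) = U² + 2*y/(y + 3*U) (w(y, U) = (2/(y + 3*U))*y + U² = 2*y/(y + 3*U) + U² = U² + 2*y/(y + 3*U))
w(Z(-5), 11) + 60*(-21) = (2*(2*(-5)) + 3*11³ + (2*(-5))*11²)/(2*(-5) + 3*11) + 60*(-21) = (2*(-10) + 3*1331 - 10*121)/(-10 + 33) - 1260 = (-20 + 3993 - 1210)/23 - 1260 = (1/23)*2763 - 1260 = 2763/23 - 1260 = -26217/23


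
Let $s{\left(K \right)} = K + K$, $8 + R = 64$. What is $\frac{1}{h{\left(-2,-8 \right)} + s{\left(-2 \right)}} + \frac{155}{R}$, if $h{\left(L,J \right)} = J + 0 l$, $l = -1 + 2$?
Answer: $\frac{451}{168} \approx 2.6845$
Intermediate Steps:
$l = 1$
$R = 56$ ($R = -8 + 64 = 56$)
$h{\left(L,J \right)} = J$ ($h{\left(L,J \right)} = J + 0 \cdot 1 = J + 0 = J$)
$s{\left(K \right)} = 2 K$
$\frac{1}{h{\left(-2,-8 \right)} + s{\left(-2 \right)}} + \frac{155}{R} = \frac{1}{-8 + 2 \left(-2\right)} + \frac{155}{56} = \frac{1}{-8 - 4} + 155 \cdot \frac{1}{56} = \frac{1}{-12} + \frac{155}{56} = - \frac{1}{12} + \frac{155}{56} = \frac{451}{168}$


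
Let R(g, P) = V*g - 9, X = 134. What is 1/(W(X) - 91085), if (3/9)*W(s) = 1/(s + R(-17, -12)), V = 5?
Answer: -40/3643397 ≈ -1.0979e-5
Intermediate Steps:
R(g, P) = -9 + 5*g (R(g, P) = 5*g - 9 = -9 + 5*g)
W(s) = 3/(-94 + s) (W(s) = 3/(s + (-9 + 5*(-17))) = 3/(s + (-9 - 85)) = 3/(s - 94) = 3/(-94 + s))
1/(W(X) - 91085) = 1/(3/(-94 + 134) - 91085) = 1/(3/40 - 91085) = 1/(-3643397/40) = -40/3643397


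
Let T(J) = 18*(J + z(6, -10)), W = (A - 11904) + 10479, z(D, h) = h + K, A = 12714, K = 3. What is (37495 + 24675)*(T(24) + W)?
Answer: 720861150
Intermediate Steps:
z(D, h) = 3 + h (z(D, h) = h + 3 = 3 + h)
W = 11289 (W = (12714 - 11904) + 10479 = 810 + 10479 = 11289)
T(J) = -126 + 18*J (T(J) = 18*(J + (3 - 10)) = 18*(J - 7) = 18*(-7 + J) = -126 + 18*J)
(37495 + 24675)*(T(24) + W) = (37495 + 24675)*((-126 + 18*24) + 11289) = 62170*((-126 + 432) + 11289) = 62170*(306 + 11289) = 62170*11595 = 720861150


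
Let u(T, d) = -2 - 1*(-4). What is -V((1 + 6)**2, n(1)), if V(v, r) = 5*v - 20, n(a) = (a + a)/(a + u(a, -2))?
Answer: -225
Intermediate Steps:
u(T, d) = 2 (u(T, d) = -2 + 4 = 2)
n(a) = 2*a/(2 + a) (n(a) = (a + a)/(a + 2) = (2*a)/(2 + a) = 2*a/(2 + a))
V(v, r) = -20 + 5*v
-V((1 + 6)**2, n(1)) = -(-20 + 5*(1 + 6)**2) = -(-20 + 5*7**2) = -(-20 + 5*49) = -(-20 + 245) = -1*225 = -225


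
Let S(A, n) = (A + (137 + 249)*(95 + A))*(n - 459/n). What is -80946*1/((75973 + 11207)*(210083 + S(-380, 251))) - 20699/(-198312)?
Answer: 1030283811913807141/9870891189033363960 ≈ 0.10438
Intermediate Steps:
S(A, n) = (36670 + 387*A)*(n - 459/n) (S(A, n) = (A + 386*(95 + A))*(n - 459/n) = (A + (36670 + 386*A))*(n - 459/n) = (36670 + 387*A)*(n - 459/n))
-80946*1/((75973 + 11207)*(210083 + S(-380, 251))) - 20699/(-198312) = -80946*1/((75973 + 11207)*(210083 + (-16831530 - 177633*(-380) + 251²*(36670 + 387*(-380)))/251)) - 20699/(-198312) = -80946*1/(87180*(210083 + (-16831530 + 67500540 + 63001*(36670 - 147060))/251)) - 20699*(-1/198312) = -80946*1/(87180*(210083 + (-16831530 + 67500540 + 63001*(-110390))/251)) + 20699/198312 = -80946*1/(87180*(210083 + (-16831530 + 67500540 - 6954680390)/251)) + 20699/198312 = -80946*1/(87180*(210083 + (1/251)*(-6904011380))) + 20699/198312 = -80946*1/(87180*(210083 - 6904011380/251)) + 20699/198312 = -80946/(87180*(-6851280547/251)) + 20699/198312 = -80946/(-597294638087460/251) + 20699/198312 = -80946*(-251/597294638087460) + 20699/198312 = 3386241/99549106347910 + 20699/198312 = 1030283811913807141/9870891189033363960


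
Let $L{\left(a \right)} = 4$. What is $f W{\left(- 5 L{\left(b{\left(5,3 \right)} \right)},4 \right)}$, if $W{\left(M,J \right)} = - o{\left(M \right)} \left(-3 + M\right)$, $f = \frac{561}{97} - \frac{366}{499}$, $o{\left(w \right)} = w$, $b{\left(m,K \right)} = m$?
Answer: $- \frac{112441020}{48403} \approx -2323.0$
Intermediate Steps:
$f = \frac{244437}{48403}$ ($f = 561 \cdot \frac{1}{97} - \frac{366}{499} = \frac{561}{97} - \frac{366}{499} = \frac{244437}{48403} \approx 5.05$)
$W{\left(M,J \right)} = - M \left(-3 + M\right)$
$f W{\left(- 5 L{\left(b{\left(5,3 \right)} \right)},4 \right)} = \frac{244437 \left(-5\right) 4 \left(3 - \left(-5\right) 4\right)}{48403} = \frac{244437 \left(- 20 \left(3 - -20\right)\right)}{48403} = \frac{244437 \left(- 20 \left(3 + 20\right)\right)}{48403} = \frac{244437 \left(\left(-20\right) 23\right)}{48403} = \frac{244437}{48403} \left(-460\right) = - \frac{112441020}{48403}$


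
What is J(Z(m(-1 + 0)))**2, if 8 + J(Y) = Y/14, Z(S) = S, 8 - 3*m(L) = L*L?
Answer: 2209/36 ≈ 61.361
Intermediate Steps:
m(L) = 8/3 - L**2/3 (m(L) = 8/3 - L*L/3 = 8/3 - L**2/3)
J(Y) = -8 + Y/14
J(Z(m(-1 + 0)))**2 = (-8 + (8/3 - (-1 + 0)**2/3)/14)**2 = (-8 + (8/3 - 1/3*(-1)**2)/14)**2 = (-8 + (8/3 - 1/3*1)/14)**2 = (-8 + (8/3 - 1/3)/14)**2 = (-8 + (1/14)*(7/3))**2 = (-8 + 1/6)**2 = (-47/6)**2 = 2209/36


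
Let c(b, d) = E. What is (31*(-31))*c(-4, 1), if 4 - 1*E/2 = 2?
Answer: -3844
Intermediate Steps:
E = 4 (E = 8 - 2*2 = 8 - 4 = 4)
c(b, d) = 4
(31*(-31))*c(-4, 1) = (31*(-31))*4 = -961*4 = -3844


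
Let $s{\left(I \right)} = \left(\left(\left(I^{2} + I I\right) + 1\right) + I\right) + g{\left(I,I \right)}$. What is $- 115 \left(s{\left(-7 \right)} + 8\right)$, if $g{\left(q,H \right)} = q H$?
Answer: $-17135$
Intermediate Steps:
$g{\left(q,H \right)} = H q$
$s{\left(I \right)} = 1 + I + 3 I^{2}$ ($s{\left(I \right)} = \left(\left(\left(I^{2} + I I\right) + 1\right) + I\right) + I I = \left(\left(\left(I^{2} + I^{2}\right) + 1\right) + I\right) + I^{2} = \left(\left(2 I^{2} + 1\right) + I\right) + I^{2} = \left(\left(1 + 2 I^{2}\right) + I\right) + I^{2} = \left(1 + I + 2 I^{2}\right) + I^{2} = 1 + I + 3 I^{2}$)
$- 115 \left(s{\left(-7 \right)} + 8\right) = - 115 \left(\left(1 - 7 + 3 \left(-7\right)^{2}\right) + 8\right) = - 115 \left(\left(1 - 7 + 3 \cdot 49\right) + 8\right) = - 115 \left(\left(1 - 7 + 147\right) + 8\right) = - 115 \left(141 + 8\right) = \left(-115\right) 149 = -17135$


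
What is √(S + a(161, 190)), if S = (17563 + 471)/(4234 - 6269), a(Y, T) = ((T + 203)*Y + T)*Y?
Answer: √42313107810985/2035 ≈ 3196.5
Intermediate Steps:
a(Y, T) = Y*(T + Y*(203 + T)) (a(Y, T) = ((203 + T)*Y + T)*Y = (Y*(203 + T) + T)*Y = (T + Y*(203 + T))*Y = Y*(T + Y*(203 + T)))
S = -18034/2035 (S = 18034/(-2035) = 18034*(-1/2035) = -18034/2035 ≈ -8.8619)
√(S + a(161, 190)) = √(-18034/2035 + 161*(190 + 203*161 + 190*161)) = √(-18034/2035 + 161*(190 + 32683 + 30590)) = √(-18034/2035 + 161*63463) = √(-18034/2035 + 10217543) = √(20792681971/2035) = √42313107810985/2035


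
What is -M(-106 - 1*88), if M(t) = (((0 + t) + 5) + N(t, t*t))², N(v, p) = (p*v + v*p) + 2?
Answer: -213246294732025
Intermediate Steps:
N(v, p) = 2 + 2*p*v (N(v, p) = (p*v + p*v) + 2 = 2*p*v + 2 = 2 + 2*p*v)
M(t) = (7 + t + 2*t³)² (M(t) = (((0 + t) + 5) + (2 + 2*(t*t)*t))² = ((t + 5) + (2 + 2*t²*t))² = ((5 + t) + (2 + 2*t³))² = (7 + t + 2*t³)²)
-M(-106 - 1*88) = -(7 + (-106 - 1*88) + 2*(-106 - 1*88)³)² = -(7 + (-106 - 88) + 2*(-106 - 88)³)² = -(7 - 194 + 2*(-194)³)² = -(7 - 194 + 2*(-7301384))² = -(7 - 194 - 14602768)² = -1*(-14602955)² = -1*213246294732025 = -213246294732025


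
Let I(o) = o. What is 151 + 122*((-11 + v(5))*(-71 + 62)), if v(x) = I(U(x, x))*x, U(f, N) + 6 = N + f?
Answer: -9731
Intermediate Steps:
U(f, N) = -6 + N + f (U(f, N) = -6 + (N + f) = -6 + N + f)
v(x) = x*(-6 + 2*x) (v(x) = (-6 + x + x)*x = (-6 + 2*x)*x = x*(-6 + 2*x))
151 + 122*((-11 + v(5))*(-71 + 62)) = 151 + 122*((-11 + 2*5*(-3 + 5))*(-71 + 62)) = 151 + 122*((-11 + 2*5*2)*(-9)) = 151 + 122*((-11 + 20)*(-9)) = 151 + 122*(9*(-9)) = 151 + 122*(-81) = 151 - 9882 = -9731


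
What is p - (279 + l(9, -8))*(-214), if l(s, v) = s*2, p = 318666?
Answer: 382224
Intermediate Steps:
l(s, v) = 2*s
p - (279 + l(9, -8))*(-214) = 318666 - (279 + 2*9)*(-214) = 318666 - (279 + 18)*(-214) = 318666 - 297*(-214) = 318666 - 1*(-63558) = 318666 + 63558 = 382224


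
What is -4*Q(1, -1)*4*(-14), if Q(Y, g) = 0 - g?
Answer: 224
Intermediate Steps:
Q(Y, g) = -g
-4*Q(1, -1)*4*(-14) = -4*-1*(-1)*4*(-14) = -4*1*4*(-14) = -16*(-14) = -4*(-56) = 224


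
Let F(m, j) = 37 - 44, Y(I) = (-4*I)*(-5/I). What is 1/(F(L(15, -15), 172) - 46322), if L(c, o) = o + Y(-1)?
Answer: -1/46329 ≈ -2.1585e-5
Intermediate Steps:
Y(I) = 20
L(c, o) = 20 + o (L(c, o) = o + 20 = 20 + o)
F(m, j) = -7
1/(F(L(15, -15), 172) - 46322) = 1/(-7 - 46322) = 1/(-46329) = -1/46329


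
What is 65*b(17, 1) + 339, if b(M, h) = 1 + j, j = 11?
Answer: 1119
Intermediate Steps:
b(M, h) = 12 (b(M, h) = 1 + 11 = 12)
65*b(17, 1) + 339 = 65*12 + 339 = 780 + 339 = 1119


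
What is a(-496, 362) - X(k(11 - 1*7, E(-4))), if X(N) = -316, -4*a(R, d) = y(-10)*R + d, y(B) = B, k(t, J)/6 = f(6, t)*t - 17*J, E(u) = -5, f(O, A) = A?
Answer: -2029/2 ≈ -1014.5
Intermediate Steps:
k(t, J) = -102*J + 6*t² (k(t, J) = 6*(t*t - 17*J) = 6*(t² - 17*J) = -102*J + 6*t²)
a(R, d) = -d/4 + 5*R/2 (a(R, d) = -(-10*R + d)/4 = -(d - 10*R)/4 = -d/4 + 5*R/2)
a(-496, 362) - X(k(11 - 1*7, E(-4))) = (-¼*362 + (5/2)*(-496)) - 1*(-316) = (-181/2 - 1240) + 316 = -2661/2 + 316 = -2029/2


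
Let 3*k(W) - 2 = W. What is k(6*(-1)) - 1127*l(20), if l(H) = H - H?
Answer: -4/3 ≈ -1.3333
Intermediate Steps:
l(H) = 0
k(W) = 2/3 + W/3
k(6*(-1)) - 1127*l(20) = (2/3 + (6*(-1))/3) - 1127*0 = (2/3 + (1/3)*(-6)) + 0 = (2/3 - 2) + 0 = -4/3 + 0 = -4/3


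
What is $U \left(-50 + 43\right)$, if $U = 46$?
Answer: $-322$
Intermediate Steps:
$U \left(-50 + 43\right) = 46 \left(-50 + 43\right) = 46 \left(-7\right) = -322$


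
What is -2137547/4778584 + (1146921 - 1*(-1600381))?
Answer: 13128211242821/4778584 ≈ 2.7473e+6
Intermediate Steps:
-2137547/4778584 + (1146921 - 1*(-1600381)) = -2137547*1/4778584 + (1146921 + 1600381) = -2137547/4778584 + 2747302 = 13128211242821/4778584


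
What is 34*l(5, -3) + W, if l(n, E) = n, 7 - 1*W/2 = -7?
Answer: 198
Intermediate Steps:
W = 28 (W = 14 - 2*(-7) = 14 + 14 = 28)
34*l(5, -3) + W = 34*5 + 28 = 170 + 28 = 198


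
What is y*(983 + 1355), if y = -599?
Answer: -1400462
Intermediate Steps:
y*(983 + 1355) = -599*(983 + 1355) = -599*2338 = -1400462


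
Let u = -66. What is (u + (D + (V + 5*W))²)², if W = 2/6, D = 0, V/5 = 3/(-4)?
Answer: 78836641/20736 ≈ 3801.9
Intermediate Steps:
V = -15/4 (V = 5*(3/(-4)) = 5*(3*(-¼)) = 5*(-¾) = -15/4 ≈ -3.7500)
W = ⅓ (W = 2*(⅙) = ⅓ ≈ 0.33333)
(u + (D + (V + 5*W))²)² = (-66 + (0 + (-15/4 + 5*(⅓)))²)² = (-66 + (0 + (-15/4 + 5/3))²)² = (-66 + (0 - 25/12)²)² = (-66 + (-25/12)²)² = (-66 + 625/144)² = (-8879/144)² = 78836641/20736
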